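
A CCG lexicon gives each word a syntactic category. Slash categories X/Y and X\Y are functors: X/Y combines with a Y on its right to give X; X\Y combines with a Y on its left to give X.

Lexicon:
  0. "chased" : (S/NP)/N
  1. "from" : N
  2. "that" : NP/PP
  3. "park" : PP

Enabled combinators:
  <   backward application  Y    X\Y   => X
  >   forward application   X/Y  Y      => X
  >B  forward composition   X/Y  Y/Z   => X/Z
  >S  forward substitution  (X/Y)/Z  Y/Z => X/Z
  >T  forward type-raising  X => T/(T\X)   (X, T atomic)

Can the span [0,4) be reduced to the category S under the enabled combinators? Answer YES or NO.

YES

[0,4] S   >
  [0,3] S/PP   >B
    [0,2] S/NP   >
      [0,1] "chased" : (S/NP)/N
      [1,2] "from" : N
    [2,3] "that" : NP/PP
  [3,4] "park" : PP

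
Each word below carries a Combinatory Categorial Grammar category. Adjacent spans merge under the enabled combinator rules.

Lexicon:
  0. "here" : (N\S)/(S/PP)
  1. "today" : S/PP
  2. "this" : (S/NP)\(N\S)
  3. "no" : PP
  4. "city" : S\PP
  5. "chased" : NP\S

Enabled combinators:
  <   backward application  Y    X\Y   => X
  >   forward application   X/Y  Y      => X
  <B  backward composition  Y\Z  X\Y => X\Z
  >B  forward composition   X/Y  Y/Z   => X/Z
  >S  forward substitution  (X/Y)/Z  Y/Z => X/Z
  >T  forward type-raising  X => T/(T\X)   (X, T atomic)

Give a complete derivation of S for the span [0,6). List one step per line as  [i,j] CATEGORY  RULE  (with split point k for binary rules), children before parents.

[0,6] S   >
  [0,3] S/NP   <
    [0,2] N\S   >
      [0,1] "here" : (N\S)/(S/PP)
      [1,2] "today" : S/PP
    [2,3] "this" : (S/NP)\(N\S)
  [3,6] NP   <
    [3,5] S   <
      [3,4] "no" : PP
      [4,5] "city" : S\PP
    [5,6] "chased" : NP\S

[0,1] (N\S)/(S/PP)  lex  "here"
[1,2] S/PP  lex  "today"
[0,2] N\S  >  k=1
[2,3] (S/NP)\(N\S)  lex  "this"
[0,3] S/NP  <  k=2
[3,4] PP  lex  "no"
[4,5] S\PP  lex  "city"
[3,5] S  <  k=4
[5,6] NP\S  lex  "chased"
[3,6] NP  <  k=5
[0,6] S  >  k=3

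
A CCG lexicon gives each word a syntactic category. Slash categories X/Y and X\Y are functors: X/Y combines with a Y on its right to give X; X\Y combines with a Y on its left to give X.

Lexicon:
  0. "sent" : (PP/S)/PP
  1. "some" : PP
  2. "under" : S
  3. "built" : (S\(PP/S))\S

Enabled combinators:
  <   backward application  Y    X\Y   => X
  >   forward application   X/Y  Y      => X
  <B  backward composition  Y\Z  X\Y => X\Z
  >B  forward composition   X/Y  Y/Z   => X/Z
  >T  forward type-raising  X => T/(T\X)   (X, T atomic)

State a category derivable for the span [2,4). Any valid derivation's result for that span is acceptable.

[0,4] S   <
  [0,2] PP/S   >
    [0,1] "sent" : (PP/S)/PP
    [1,2] "some" : PP
  [2,4] S\(PP/S)   <
    [2,3] "under" : S
    [3,4] "built" : (S\(PP/S))\S

S\(PP/S)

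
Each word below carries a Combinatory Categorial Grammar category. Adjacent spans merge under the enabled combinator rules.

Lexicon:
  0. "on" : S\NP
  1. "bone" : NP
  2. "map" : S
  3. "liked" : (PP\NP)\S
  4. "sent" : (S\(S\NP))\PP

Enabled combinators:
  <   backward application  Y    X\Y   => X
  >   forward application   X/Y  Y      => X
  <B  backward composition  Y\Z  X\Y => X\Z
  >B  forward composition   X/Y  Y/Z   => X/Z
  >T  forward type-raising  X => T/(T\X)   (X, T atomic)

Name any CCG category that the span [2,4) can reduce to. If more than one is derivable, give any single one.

PP\NP

[0,5] S   <
  [0,1] "on" : S\NP
  [1,5] S\(S\NP)   <
    [1,4] PP   >
      [1,2] PP/(PP\NP)   >T
        [1,2] "bone" : NP
      [2,4] PP\NP   <
        [2,3] "map" : S
        [3,4] "liked" : (PP\NP)\S
    [4,5] "sent" : (S\(S\NP))\PP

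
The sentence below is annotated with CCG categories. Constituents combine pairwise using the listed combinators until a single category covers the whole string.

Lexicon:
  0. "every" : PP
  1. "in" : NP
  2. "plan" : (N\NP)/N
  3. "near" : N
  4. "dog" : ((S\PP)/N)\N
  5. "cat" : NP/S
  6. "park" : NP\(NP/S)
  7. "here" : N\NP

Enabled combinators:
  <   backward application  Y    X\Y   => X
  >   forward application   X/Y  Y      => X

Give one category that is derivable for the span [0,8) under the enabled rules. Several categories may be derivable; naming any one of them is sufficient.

S

[0,8] S   <
  [0,1] "every" : PP
  [1,8] S\PP   >
    [1,5] (S\PP)/N   <
      [1,4] N   <
        [1,2] "in" : NP
        [2,4] N\NP   >
          [2,3] "plan" : (N\NP)/N
          [3,4] "near" : N
      [4,5] "dog" : ((S\PP)/N)\N
    [5,8] N   <
      [5,7] NP   <
        [5,6] "cat" : NP/S
        [6,7] "park" : NP\(NP/S)
      [7,8] "here" : N\NP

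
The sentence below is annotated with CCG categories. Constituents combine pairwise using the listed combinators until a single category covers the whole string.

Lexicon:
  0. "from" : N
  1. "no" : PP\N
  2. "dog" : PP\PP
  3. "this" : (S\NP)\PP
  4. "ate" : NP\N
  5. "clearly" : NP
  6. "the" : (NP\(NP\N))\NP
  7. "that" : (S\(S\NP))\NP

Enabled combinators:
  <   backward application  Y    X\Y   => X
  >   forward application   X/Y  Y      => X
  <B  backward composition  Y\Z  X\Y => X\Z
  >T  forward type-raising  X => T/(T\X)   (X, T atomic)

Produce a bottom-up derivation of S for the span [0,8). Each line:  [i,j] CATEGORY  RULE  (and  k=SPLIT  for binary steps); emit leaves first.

[0,8] S   <
  [0,4] S\NP   <
    [0,3] PP   <
      [0,1] "from" : N
      [1,3] PP\N   <B
        [1,2] "no" : PP\N
        [2,3] "dog" : PP\PP
    [3,4] "this" : (S\NP)\PP
  [4,8] S\(S\NP)   <
    [4,7] NP   <
      [4,5] "ate" : NP\N
      [5,7] NP\(NP\N)   <
        [5,6] "clearly" : NP
        [6,7] "the" : (NP\(NP\N))\NP
    [7,8] "that" : (S\(S\NP))\NP

[0,1] N  lex  "from"
[1,2] PP\N  lex  "no"
[2,3] PP\PP  lex  "dog"
[1,3] PP\N  <B  k=2
[0,3] PP  <  k=1
[3,4] (S\NP)\PP  lex  "this"
[0,4] S\NP  <  k=3
[4,5] NP\N  lex  "ate"
[5,6] NP  lex  "clearly"
[6,7] (NP\(NP\N))\NP  lex  "the"
[5,7] NP\(NP\N)  <  k=6
[4,7] NP  <  k=5
[7,8] (S\(S\NP))\NP  lex  "that"
[4,8] S\(S\NP)  <  k=7
[0,8] S  <  k=4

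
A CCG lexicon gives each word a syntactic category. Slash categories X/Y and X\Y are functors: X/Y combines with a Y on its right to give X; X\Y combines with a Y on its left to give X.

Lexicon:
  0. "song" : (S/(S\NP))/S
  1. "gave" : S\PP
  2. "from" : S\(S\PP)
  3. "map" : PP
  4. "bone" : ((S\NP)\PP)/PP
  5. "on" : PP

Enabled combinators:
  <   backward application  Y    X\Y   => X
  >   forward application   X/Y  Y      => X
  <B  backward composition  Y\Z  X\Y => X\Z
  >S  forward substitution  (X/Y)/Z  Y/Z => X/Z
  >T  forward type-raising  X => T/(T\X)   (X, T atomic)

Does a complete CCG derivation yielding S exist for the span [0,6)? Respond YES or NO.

[0,6] S   >
  [0,3] S/(S\NP)   >
    [0,1] "song" : (S/(S\NP))/S
    [1,3] S   <
      [1,2] "gave" : S\PP
      [2,3] "from" : S\(S\PP)
  [3,6] S\NP   <
    [3,4] "map" : PP
    [4,6] (S\NP)\PP   >
      [4,5] "bone" : ((S\NP)\PP)/PP
      [5,6] "on" : PP

YES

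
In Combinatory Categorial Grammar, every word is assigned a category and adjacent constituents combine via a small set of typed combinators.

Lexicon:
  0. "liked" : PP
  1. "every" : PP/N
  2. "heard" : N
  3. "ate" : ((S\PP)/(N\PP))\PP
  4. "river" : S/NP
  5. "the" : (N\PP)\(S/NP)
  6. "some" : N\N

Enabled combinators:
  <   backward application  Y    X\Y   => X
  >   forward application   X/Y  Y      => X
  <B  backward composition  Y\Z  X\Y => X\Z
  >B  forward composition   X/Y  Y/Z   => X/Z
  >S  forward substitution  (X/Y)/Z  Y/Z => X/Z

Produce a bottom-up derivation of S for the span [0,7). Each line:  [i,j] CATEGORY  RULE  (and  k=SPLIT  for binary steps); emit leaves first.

[0,1] PP  lex  "liked"
[1,2] PP/N  lex  "every"
[2,3] N  lex  "heard"
[1,3] PP  >  k=2
[3,4] ((S\PP)/(N\PP))\PP  lex  "ate"
[1,4] (S\PP)/(N\PP)  <  k=3
[4,5] S/NP  lex  "river"
[5,6] (N\PP)\(S/NP)  lex  "the"
[4,6] N\PP  <  k=5
[6,7] N\N  lex  "some"
[4,7] N\PP  <B  k=6
[1,7] S\PP  >  k=4
[0,7] S  <  k=1

[0,7] S   <
  [0,1] "liked" : PP
  [1,7] S\PP   >
    [1,4] (S\PP)/(N\PP)   <
      [1,3] PP   >
        [1,2] "every" : PP/N
        [2,3] "heard" : N
      [3,4] "ate" : ((S\PP)/(N\PP))\PP
    [4,7] N\PP   <B
      [4,6] N\PP   <
        [4,5] "river" : S/NP
        [5,6] "the" : (N\PP)\(S/NP)
      [6,7] "some" : N\N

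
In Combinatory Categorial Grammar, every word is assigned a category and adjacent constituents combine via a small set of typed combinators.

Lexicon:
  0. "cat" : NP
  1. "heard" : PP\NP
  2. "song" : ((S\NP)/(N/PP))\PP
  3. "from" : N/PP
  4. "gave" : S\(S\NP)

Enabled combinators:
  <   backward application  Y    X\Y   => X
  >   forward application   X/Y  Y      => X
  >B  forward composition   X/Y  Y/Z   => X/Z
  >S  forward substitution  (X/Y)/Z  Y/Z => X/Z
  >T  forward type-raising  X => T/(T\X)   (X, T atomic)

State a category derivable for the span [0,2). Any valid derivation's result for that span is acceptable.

PP

[0,5] S   <
  [0,4] S\NP   >
    [0,3] (S\NP)/(N/PP)   <
      [0,2] PP   >
        [0,1] PP/(PP\NP)   >T
          [0,1] "cat" : NP
        [1,2] "heard" : PP\NP
      [2,3] "song" : ((S\NP)/(N/PP))\PP
    [3,4] "from" : N/PP
  [4,5] "gave" : S\(S\NP)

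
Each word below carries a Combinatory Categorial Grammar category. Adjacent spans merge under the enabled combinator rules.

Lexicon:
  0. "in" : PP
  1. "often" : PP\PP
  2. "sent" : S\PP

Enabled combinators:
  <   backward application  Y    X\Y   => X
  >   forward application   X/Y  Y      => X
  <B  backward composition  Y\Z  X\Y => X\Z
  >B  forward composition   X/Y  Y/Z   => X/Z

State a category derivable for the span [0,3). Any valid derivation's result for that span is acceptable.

[0,3] S   <
  [0,1] "in" : PP
  [1,3] S\PP   <B
    [1,2] "often" : PP\PP
    [2,3] "sent" : S\PP

S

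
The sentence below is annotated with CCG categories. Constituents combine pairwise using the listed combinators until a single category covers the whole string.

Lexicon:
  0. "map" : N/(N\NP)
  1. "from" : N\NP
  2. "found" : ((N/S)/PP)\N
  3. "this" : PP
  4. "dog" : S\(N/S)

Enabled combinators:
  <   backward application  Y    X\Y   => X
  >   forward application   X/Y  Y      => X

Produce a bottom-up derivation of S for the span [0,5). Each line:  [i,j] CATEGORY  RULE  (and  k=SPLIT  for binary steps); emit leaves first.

[0,5] S   <
  [0,4] N/S   >
    [0,3] (N/S)/PP   <
      [0,2] N   >
        [0,1] "map" : N/(N\NP)
        [1,2] "from" : N\NP
      [2,3] "found" : ((N/S)/PP)\N
    [3,4] "this" : PP
  [4,5] "dog" : S\(N/S)

[0,1] N/(N\NP)  lex  "map"
[1,2] N\NP  lex  "from"
[0,2] N  >  k=1
[2,3] ((N/S)/PP)\N  lex  "found"
[0,3] (N/S)/PP  <  k=2
[3,4] PP  lex  "this"
[0,4] N/S  >  k=3
[4,5] S\(N/S)  lex  "dog"
[0,5] S  <  k=4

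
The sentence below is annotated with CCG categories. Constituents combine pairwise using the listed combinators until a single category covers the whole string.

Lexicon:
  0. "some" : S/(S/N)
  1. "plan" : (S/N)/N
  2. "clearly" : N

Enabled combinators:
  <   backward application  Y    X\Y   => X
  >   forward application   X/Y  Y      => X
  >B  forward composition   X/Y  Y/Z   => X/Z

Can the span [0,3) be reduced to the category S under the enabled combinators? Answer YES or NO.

[0,3] S   >
  [0,1] "some" : S/(S/N)
  [1,3] S/N   >
    [1,2] "plan" : (S/N)/N
    [2,3] "clearly" : N

YES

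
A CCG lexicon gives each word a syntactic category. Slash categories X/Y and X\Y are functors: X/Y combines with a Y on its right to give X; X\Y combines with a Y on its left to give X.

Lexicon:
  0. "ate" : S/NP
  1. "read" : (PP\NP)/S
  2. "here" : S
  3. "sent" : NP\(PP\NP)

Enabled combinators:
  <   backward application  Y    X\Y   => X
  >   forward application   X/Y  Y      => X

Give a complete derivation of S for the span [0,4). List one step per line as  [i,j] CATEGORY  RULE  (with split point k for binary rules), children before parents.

[0,1] S/NP  lex  "ate"
[1,2] (PP\NP)/S  lex  "read"
[2,3] S  lex  "here"
[1,3] PP\NP  >  k=2
[3,4] NP\(PP\NP)  lex  "sent"
[1,4] NP  <  k=3
[0,4] S  >  k=1

[0,4] S   >
  [0,1] "ate" : S/NP
  [1,4] NP   <
    [1,3] PP\NP   >
      [1,2] "read" : (PP\NP)/S
      [2,3] "here" : S
    [3,4] "sent" : NP\(PP\NP)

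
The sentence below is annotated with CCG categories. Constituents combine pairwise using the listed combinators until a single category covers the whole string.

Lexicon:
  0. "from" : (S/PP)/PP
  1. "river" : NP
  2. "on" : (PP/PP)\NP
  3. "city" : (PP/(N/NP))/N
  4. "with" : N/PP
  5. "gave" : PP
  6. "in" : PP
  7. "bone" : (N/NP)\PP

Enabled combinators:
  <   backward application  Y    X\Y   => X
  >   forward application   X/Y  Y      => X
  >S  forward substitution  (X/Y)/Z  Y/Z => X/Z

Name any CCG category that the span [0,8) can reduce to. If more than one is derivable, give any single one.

[0,8] S   >
  [0,3] S/PP   >S
    [0,1] "from" : (S/PP)/PP
    [1,3] PP/PP   <
      [1,2] "river" : NP
      [2,3] "on" : (PP/PP)\NP
  [3,8] PP   >
    [3,6] PP/(N/NP)   >
      [3,4] "city" : (PP/(N/NP))/N
      [4,6] N   >
        [4,5] "with" : N/PP
        [5,6] "gave" : PP
    [6,8] N/NP   <
      [6,7] "in" : PP
      [7,8] "bone" : (N/NP)\PP

S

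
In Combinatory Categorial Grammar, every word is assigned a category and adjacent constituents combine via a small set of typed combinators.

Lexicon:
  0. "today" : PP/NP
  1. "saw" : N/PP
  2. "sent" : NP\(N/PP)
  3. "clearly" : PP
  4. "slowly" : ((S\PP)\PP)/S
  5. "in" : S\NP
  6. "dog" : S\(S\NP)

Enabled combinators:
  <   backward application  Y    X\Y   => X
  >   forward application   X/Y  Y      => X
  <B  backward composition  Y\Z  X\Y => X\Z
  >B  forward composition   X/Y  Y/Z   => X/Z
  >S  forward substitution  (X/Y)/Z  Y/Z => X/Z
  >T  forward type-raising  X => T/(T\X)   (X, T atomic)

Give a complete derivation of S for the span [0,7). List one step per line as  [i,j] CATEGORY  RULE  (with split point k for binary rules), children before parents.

[0,1] PP/NP  lex  "today"
[1,2] N/PP  lex  "saw"
[2,3] NP\(N/PP)  lex  "sent"
[1,3] NP  <  k=2
[0,3] PP  >  k=1
[3,4] PP  lex  "clearly"
[4,5] ((S\PP)\PP)/S  lex  "slowly"
[5,6] S\NP  lex  "in"
[6,7] S\(S\NP)  lex  "dog"
[5,7] S  <  k=6
[4,7] (S\PP)\PP  >  k=5
[3,7] S\PP  <  k=4
[0,7] S  <  k=3

[0,7] S   <
  [0,3] PP   >
    [0,1] "today" : PP/NP
    [1,3] NP   <
      [1,2] "saw" : N/PP
      [2,3] "sent" : NP\(N/PP)
  [3,7] S\PP   <
    [3,4] "clearly" : PP
    [4,7] (S\PP)\PP   >
      [4,5] "slowly" : ((S\PP)\PP)/S
      [5,7] S   <
        [5,6] "in" : S\NP
        [6,7] "dog" : S\(S\NP)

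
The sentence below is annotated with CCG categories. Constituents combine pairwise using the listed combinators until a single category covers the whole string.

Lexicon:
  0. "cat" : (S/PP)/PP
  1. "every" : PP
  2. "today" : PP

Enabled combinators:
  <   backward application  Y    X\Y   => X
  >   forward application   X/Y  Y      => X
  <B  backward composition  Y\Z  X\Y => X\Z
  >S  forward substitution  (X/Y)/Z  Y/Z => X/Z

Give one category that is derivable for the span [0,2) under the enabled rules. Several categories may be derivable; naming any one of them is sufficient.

[0,3] S   >
  [0,2] S/PP   >
    [0,1] "cat" : (S/PP)/PP
    [1,2] "every" : PP
  [2,3] "today" : PP

S/PP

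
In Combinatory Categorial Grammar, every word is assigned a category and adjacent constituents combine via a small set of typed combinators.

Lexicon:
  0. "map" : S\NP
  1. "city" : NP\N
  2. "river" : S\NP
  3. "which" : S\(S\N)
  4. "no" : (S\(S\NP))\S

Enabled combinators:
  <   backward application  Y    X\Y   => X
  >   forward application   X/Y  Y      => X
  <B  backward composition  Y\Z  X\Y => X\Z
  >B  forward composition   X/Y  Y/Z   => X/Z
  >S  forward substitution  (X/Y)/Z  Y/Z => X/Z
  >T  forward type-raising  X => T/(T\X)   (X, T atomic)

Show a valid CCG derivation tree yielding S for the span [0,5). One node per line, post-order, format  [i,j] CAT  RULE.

[0,5] S   <
  [0,1] "map" : S\NP
  [1,5] S\(S\NP)   <
    [1,4] S   <
      [1,3] S\N   <B
        [1,2] "city" : NP\N
        [2,3] "river" : S\NP
      [3,4] "which" : S\(S\N)
    [4,5] "no" : (S\(S\NP))\S

[0,1] S\NP  lex  "map"
[1,2] NP\N  lex  "city"
[2,3] S\NP  lex  "river"
[1,3] S\N  <B  k=2
[3,4] S\(S\N)  lex  "which"
[1,4] S  <  k=3
[4,5] (S\(S\NP))\S  lex  "no"
[1,5] S\(S\NP)  <  k=4
[0,5] S  <  k=1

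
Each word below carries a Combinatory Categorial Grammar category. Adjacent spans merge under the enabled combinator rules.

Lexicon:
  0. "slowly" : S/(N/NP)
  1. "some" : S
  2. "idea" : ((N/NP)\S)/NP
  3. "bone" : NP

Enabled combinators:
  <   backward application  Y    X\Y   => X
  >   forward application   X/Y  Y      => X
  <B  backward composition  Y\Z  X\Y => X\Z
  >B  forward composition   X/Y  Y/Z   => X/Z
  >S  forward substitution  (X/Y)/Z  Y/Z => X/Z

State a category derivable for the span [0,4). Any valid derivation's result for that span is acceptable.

[0,4] S   >
  [0,1] "slowly" : S/(N/NP)
  [1,4] N/NP   <
    [1,2] "some" : S
    [2,4] (N/NP)\S   >
      [2,3] "idea" : ((N/NP)\S)/NP
      [3,4] "bone" : NP

S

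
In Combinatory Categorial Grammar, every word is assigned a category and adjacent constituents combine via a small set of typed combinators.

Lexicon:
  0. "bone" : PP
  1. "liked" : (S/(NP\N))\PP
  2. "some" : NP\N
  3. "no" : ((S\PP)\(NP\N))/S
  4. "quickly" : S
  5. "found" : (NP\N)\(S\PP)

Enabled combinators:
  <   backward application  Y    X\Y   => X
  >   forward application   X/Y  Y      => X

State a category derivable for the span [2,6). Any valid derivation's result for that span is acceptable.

[0,6] S   >
  [0,2] S/(NP\N)   <
    [0,1] "bone" : PP
    [1,2] "liked" : (S/(NP\N))\PP
  [2,6] NP\N   <
    [2,5] S\PP   <
      [2,3] "some" : NP\N
      [3,5] (S\PP)\(NP\N)   >
        [3,4] "no" : ((S\PP)\(NP\N))/S
        [4,5] "quickly" : S
    [5,6] "found" : (NP\N)\(S\PP)

NP\N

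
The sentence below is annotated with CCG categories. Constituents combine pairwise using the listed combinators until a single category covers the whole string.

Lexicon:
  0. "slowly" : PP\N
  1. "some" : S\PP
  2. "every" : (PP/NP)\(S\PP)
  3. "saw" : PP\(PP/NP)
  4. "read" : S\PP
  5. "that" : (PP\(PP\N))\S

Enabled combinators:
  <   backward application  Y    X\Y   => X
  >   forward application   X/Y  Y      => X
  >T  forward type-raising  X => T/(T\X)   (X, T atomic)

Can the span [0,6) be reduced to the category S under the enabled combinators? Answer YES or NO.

NO

PP\N S\PP (PP/NP)\(S\PP) PP\(PP/NP) S\PP (PP\(PP\N))\S
CKY chart[0,6] = {N/(N\PP), NP/(NP\PP), PP, PP/(PP\PP), S/(S\PP)}; S ∉ chart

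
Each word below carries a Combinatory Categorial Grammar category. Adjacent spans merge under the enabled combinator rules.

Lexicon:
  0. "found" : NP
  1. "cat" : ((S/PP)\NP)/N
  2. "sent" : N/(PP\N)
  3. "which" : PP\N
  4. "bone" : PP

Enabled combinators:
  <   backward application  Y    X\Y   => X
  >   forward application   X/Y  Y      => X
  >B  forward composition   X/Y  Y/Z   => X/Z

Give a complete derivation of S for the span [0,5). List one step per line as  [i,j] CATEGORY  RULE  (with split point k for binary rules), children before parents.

[0,1] NP  lex  "found"
[1,2] ((S/PP)\NP)/N  lex  "cat"
[2,3] N/(PP\N)  lex  "sent"
[3,4] PP\N  lex  "which"
[2,4] N  >  k=3
[1,4] (S/PP)\NP  >  k=2
[0,4] S/PP  <  k=1
[4,5] PP  lex  "bone"
[0,5] S  >  k=4

[0,5] S   >
  [0,4] S/PP   <
    [0,1] "found" : NP
    [1,4] (S/PP)\NP   >
      [1,2] "cat" : ((S/PP)\NP)/N
      [2,4] N   >
        [2,3] "sent" : N/(PP\N)
        [3,4] "which" : PP\N
  [4,5] "bone" : PP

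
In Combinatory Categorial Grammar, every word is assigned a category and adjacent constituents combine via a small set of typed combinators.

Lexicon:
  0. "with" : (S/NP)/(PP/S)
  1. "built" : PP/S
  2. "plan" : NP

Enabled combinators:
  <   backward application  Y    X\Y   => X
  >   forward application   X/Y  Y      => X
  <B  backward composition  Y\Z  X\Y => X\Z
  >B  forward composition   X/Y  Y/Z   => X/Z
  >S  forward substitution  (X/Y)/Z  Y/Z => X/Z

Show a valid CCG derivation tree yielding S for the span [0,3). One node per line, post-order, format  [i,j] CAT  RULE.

[0,1] (S/NP)/(PP/S)  lex  "with"
[1,2] PP/S  lex  "built"
[0,2] S/NP  >  k=1
[2,3] NP  lex  "plan"
[0,3] S  >  k=2

[0,3] S   >
  [0,2] S/NP   >
    [0,1] "with" : (S/NP)/(PP/S)
    [1,2] "built" : PP/S
  [2,3] "plan" : NP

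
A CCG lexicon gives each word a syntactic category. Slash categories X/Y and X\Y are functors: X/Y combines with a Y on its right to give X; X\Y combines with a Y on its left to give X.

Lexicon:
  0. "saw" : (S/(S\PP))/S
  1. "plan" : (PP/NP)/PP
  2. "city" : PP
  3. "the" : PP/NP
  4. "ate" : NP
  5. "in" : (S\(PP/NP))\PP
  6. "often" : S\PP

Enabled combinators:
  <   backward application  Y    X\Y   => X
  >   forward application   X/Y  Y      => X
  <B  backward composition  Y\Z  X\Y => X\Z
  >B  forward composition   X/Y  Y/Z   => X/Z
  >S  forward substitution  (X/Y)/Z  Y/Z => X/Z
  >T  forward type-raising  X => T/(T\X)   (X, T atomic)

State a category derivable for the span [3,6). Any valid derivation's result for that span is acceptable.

S\(PP/NP)

[0,7] S   >
  [0,6] S/(S\PP)   >
    [0,1] "saw" : (S/(S\PP))/S
    [1,6] S   <
      [1,3] PP/NP   >
        [1,2] "plan" : (PP/NP)/PP
        [2,3] "city" : PP
      [3,6] S\(PP/NP)   <
        [3,5] PP   >
          [3,4] "the" : PP/NP
          [4,5] "ate" : NP
        [5,6] "in" : (S\(PP/NP))\PP
  [6,7] "often" : S\PP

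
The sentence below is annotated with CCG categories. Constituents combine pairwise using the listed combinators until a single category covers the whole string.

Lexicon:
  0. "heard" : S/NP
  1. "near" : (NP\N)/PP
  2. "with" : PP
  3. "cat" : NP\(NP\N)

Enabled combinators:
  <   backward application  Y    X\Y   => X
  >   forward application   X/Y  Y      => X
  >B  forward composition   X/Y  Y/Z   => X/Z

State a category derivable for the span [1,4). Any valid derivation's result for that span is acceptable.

[0,4] S   >
  [0,1] "heard" : S/NP
  [1,4] NP   <
    [1,3] NP\N   >
      [1,2] "near" : (NP\N)/PP
      [2,3] "with" : PP
    [3,4] "cat" : NP\(NP\N)

NP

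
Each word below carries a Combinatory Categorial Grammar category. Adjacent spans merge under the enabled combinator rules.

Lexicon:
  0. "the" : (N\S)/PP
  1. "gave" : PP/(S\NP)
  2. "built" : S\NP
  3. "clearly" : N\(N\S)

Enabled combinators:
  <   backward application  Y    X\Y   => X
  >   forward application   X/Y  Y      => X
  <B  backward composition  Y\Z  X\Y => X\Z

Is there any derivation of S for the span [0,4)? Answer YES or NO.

(N\S)/PP PP/(S\NP) S\NP N\(N\S)
CKY chart[0,4] = {N}; S ∉ chart

NO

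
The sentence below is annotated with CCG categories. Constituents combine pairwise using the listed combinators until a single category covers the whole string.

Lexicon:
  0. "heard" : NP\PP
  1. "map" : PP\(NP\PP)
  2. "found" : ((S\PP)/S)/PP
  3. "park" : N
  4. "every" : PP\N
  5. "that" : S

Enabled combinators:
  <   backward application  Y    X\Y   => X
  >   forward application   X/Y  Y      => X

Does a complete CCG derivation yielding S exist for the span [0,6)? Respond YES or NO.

YES

[0,6] S   <
  [0,2] PP   <
    [0,1] "heard" : NP\PP
    [1,2] "map" : PP\(NP\PP)
  [2,6] S\PP   >
    [2,5] (S\PP)/S   >
      [2,3] "found" : ((S\PP)/S)/PP
      [3,5] PP   <
        [3,4] "park" : N
        [4,5] "every" : PP\N
    [5,6] "that" : S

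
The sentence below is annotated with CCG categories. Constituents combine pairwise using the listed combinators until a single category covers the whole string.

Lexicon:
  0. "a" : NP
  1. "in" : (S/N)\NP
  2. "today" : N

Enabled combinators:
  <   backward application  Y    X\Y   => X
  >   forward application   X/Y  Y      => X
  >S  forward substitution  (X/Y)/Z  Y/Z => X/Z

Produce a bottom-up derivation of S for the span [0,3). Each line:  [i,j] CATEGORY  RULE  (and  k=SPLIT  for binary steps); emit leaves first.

[0,1] NP  lex  "a"
[1,2] (S/N)\NP  lex  "in"
[0,2] S/N  <  k=1
[2,3] N  lex  "today"
[0,3] S  >  k=2

[0,3] S   >
  [0,2] S/N   <
    [0,1] "a" : NP
    [1,2] "in" : (S/N)\NP
  [2,3] "today" : N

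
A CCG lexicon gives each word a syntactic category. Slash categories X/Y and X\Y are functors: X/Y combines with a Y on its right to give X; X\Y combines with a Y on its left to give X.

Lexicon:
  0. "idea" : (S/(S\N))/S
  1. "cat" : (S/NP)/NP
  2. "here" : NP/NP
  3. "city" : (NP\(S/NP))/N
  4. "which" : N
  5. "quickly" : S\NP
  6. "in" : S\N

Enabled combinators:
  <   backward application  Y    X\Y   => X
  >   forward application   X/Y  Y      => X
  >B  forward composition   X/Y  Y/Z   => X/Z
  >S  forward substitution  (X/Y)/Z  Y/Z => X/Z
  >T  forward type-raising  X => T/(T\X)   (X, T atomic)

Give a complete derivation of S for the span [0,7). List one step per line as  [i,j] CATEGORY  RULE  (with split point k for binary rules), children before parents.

[0,7] S   >
  [0,6] S/(S\N)   >
    [0,1] "idea" : (S/(S\N))/S
    [1,6] S   <
      [1,5] NP   <
        [1,3] S/NP   >S
          [1,2] "cat" : (S/NP)/NP
          [2,3] "here" : NP/NP
        [3,5] NP\(S/NP)   >
          [3,4] "city" : (NP\(S/NP))/N
          [4,5] "which" : N
      [5,6] "quickly" : S\NP
  [6,7] "in" : S\N

[0,1] (S/(S\N))/S  lex  "idea"
[1,2] (S/NP)/NP  lex  "cat"
[2,3] NP/NP  lex  "here"
[1,3] S/NP  >S  k=2
[3,4] (NP\(S/NP))/N  lex  "city"
[4,5] N  lex  "which"
[3,5] NP\(S/NP)  >  k=4
[1,5] NP  <  k=3
[5,6] S\NP  lex  "quickly"
[1,6] S  <  k=5
[0,6] S/(S\N)  >  k=1
[6,7] S\N  lex  "in"
[0,7] S  >  k=6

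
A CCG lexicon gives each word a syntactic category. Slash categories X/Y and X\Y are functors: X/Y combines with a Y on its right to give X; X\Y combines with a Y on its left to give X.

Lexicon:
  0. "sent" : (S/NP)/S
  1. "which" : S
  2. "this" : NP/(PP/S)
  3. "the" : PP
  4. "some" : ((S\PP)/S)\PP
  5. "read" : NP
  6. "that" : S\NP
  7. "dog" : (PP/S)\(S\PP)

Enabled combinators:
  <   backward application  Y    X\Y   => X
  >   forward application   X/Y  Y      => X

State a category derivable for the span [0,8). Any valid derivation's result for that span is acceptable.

[0,8] S   >
  [0,2] S/NP   >
    [0,1] "sent" : (S/NP)/S
    [1,2] "which" : S
  [2,8] NP   >
    [2,3] "this" : NP/(PP/S)
    [3,8] PP/S   <
      [3,7] S\PP   >
        [3,5] (S\PP)/S   <
          [3,4] "the" : PP
          [4,5] "some" : ((S\PP)/S)\PP
        [5,7] S   <
          [5,6] "read" : NP
          [6,7] "that" : S\NP
      [7,8] "dog" : (PP/S)\(S\PP)

S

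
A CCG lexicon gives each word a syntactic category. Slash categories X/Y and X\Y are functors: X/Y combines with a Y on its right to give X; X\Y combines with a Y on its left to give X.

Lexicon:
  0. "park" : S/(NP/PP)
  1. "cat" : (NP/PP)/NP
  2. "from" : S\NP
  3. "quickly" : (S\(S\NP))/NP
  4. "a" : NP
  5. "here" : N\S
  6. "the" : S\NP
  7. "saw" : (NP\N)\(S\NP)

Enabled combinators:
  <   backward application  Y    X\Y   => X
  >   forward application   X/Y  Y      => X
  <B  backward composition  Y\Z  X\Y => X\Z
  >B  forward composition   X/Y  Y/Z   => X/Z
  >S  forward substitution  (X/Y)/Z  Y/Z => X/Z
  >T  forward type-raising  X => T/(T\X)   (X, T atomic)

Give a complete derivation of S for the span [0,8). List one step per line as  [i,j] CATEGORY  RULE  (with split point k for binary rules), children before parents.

[0,1] S/(NP/PP)  lex  "park"
[1,2] (NP/PP)/NP  lex  "cat"
[0,2] S/NP  >B  k=1
[2,3] S\NP  lex  "from"
[3,4] (S\(S\NP))/NP  lex  "quickly"
[4,5] NP  lex  "a"
[3,5] S\(S\NP)  >  k=4
[2,5] S  <  k=3
[5,6] N\S  lex  "here"
[6,7] S\NP  lex  "the"
[7,8] (NP\N)\(S\NP)  lex  "saw"
[6,8] NP\N  <  k=7
[5,8] NP\S  <B  k=6
[2,8] NP  <  k=5
[0,8] S  >  k=2

[0,8] S   >
  [0,2] S/NP   >B
    [0,1] "park" : S/(NP/PP)
    [1,2] "cat" : (NP/PP)/NP
  [2,8] NP   <
    [2,5] S   <
      [2,3] "from" : S\NP
      [3,5] S\(S\NP)   >
        [3,4] "quickly" : (S\(S\NP))/NP
        [4,5] "a" : NP
    [5,8] NP\S   <B
      [5,6] "here" : N\S
      [6,8] NP\N   <
        [6,7] "the" : S\NP
        [7,8] "saw" : (NP\N)\(S\NP)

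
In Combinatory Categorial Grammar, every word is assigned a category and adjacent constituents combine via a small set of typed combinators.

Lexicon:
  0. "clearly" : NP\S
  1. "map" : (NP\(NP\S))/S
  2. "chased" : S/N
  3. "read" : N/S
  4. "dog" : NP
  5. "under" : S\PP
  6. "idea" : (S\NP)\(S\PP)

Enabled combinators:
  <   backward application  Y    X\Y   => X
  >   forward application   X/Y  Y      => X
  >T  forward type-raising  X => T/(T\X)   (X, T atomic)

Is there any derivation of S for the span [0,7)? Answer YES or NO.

NP\S (NP\(NP\S))/S S/N N/S NP S\PP (S\NP)\(S\PP)
CKY chart[0,7] = {N/(N\NP), NP, NP/(NP\NP), PP/(PP\NP), S/(S\NP)}; S ∉ chart

NO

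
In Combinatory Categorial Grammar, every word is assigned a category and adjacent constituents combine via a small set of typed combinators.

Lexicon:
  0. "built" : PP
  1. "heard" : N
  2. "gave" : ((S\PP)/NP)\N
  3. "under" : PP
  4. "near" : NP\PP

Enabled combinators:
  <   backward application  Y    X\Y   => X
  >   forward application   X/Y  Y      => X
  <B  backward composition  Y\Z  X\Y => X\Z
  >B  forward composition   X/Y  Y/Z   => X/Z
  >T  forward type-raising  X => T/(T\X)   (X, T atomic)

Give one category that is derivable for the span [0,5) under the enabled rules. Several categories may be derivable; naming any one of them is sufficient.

S

[0,5] S   <
  [0,1] "built" : PP
  [1,5] S\PP   >
    [1,3] (S\PP)/NP   <
      [1,2] "heard" : N
      [2,3] "gave" : ((S\PP)/NP)\N
    [3,5] NP   <
      [3,4] "under" : PP
      [4,5] "near" : NP\PP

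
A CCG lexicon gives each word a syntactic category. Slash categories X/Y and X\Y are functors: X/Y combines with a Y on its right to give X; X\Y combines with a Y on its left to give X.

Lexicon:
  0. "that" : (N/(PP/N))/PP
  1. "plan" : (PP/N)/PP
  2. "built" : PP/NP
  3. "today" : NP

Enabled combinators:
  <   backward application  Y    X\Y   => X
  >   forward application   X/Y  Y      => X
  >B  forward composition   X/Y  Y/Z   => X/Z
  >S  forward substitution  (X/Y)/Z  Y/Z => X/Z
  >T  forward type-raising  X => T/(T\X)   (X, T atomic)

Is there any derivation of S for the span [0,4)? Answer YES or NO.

(N/(PP/N))/PP (PP/N)/PP PP/NP NP
CKY chart[0,4] = {(N/(PP/N))/N, N, N/(NP\NP), N/(N\N), N/(PP\PP), NP/(NP\N), PP/(PP\N), S/(S\N)}; S ∉ chart

NO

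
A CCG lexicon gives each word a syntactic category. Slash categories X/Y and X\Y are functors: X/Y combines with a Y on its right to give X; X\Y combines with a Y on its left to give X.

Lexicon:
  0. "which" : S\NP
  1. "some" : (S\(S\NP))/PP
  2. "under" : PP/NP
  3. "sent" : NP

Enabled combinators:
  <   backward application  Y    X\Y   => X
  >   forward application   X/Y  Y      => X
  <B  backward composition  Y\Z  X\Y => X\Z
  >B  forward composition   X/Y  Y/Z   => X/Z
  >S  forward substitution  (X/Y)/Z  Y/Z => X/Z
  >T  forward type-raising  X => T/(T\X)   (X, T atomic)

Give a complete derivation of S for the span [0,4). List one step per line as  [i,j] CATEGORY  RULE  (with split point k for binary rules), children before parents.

[0,4] S   <
  [0,1] "which" : S\NP
  [1,4] S\(S\NP)   >
    [1,2] "some" : (S\(S\NP))/PP
    [2,4] PP   >
      [2,3] "under" : PP/NP
      [3,4] "sent" : NP

[0,1] S\NP  lex  "which"
[1,2] (S\(S\NP))/PP  lex  "some"
[2,3] PP/NP  lex  "under"
[3,4] NP  lex  "sent"
[2,4] PP  >  k=3
[1,4] S\(S\NP)  >  k=2
[0,4] S  <  k=1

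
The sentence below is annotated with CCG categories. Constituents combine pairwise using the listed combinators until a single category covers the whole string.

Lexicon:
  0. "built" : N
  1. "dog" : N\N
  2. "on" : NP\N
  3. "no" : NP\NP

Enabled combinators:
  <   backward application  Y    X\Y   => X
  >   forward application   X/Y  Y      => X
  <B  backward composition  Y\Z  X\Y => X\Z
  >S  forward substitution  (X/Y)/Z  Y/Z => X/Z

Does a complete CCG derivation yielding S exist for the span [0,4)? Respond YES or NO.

N N\N NP\N NP\NP
CKY chart[0,4] = {NP}; S ∉ chart

NO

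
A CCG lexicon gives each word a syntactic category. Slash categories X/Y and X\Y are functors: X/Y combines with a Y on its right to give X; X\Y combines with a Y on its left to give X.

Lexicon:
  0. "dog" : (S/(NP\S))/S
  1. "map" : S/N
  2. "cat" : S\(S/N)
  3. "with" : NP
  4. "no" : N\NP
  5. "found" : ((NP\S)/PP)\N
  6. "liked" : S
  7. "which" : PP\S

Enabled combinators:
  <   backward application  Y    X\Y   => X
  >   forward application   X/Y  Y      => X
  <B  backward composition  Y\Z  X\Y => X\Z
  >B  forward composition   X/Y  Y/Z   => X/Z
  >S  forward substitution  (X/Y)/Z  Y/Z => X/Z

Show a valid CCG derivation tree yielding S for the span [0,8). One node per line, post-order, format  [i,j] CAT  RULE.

[0,8] S   >
  [0,3] S/(NP\S)   >
    [0,1] "dog" : (S/(NP\S))/S
    [1,3] S   <
      [1,2] "map" : S/N
      [2,3] "cat" : S\(S/N)
  [3,8] NP\S   >
    [3,6] (NP\S)/PP   <
      [3,5] N   <
        [3,4] "with" : NP
        [4,5] "no" : N\NP
      [5,6] "found" : ((NP\S)/PP)\N
    [6,8] PP   <
      [6,7] "liked" : S
      [7,8] "which" : PP\S

[0,1] (S/(NP\S))/S  lex  "dog"
[1,2] S/N  lex  "map"
[2,3] S\(S/N)  lex  "cat"
[1,3] S  <  k=2
[0,3] S/(NP\S)  >  k=1
[3,4] NP  lex  "with"
[4,5] N\NP  lex  "no"
[3,5] N  <  k=4
[5,6] ((NP\S)/PP)\N  lex  "found"
[3,6] (NP\S)/PP  <  k=5
[6,7] S  lex  "liked"
[7,8] PP\S  lex  "which"
[6,8] PP  <  k=7
[3,8] NP\S  >  k=6
[0,8] S  >  k=3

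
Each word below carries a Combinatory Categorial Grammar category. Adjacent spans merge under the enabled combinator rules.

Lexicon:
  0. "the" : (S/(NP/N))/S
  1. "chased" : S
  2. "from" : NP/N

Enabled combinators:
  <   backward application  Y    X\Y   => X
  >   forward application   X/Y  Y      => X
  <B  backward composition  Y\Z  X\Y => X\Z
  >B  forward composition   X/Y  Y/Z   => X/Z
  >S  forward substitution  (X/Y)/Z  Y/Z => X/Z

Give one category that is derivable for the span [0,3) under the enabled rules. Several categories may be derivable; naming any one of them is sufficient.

[0,3] S   >
  [0,2] S/(NP/N)   >
    [0,1] "the" : (S/(NP/N))/S
    [1,2] "chased" : S
  [2,3] "from" : NP/N

S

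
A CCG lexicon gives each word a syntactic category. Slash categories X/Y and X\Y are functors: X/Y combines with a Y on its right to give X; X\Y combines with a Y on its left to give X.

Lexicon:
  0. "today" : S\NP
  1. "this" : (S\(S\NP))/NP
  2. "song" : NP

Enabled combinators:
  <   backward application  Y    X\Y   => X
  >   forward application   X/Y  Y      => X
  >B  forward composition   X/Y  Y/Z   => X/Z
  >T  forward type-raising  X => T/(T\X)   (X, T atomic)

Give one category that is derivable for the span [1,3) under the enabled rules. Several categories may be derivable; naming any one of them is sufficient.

[0,3] S   <
  [0,1] "today" : S\NP
  [1,3] S\(S\NP)   >
    [1,2] "this" : (S\(S\NP))/NP
    [2,3] "song" : NP

S\(S\NP)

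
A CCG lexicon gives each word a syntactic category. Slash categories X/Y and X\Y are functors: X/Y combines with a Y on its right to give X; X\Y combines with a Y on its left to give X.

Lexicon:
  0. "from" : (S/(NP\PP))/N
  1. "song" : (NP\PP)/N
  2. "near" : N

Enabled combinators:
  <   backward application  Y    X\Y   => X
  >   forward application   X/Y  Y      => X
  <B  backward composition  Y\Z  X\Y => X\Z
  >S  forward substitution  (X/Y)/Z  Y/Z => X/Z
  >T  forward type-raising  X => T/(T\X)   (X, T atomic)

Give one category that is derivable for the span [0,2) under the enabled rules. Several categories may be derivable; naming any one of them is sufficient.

[0,3] S   >
  [0,2] S/N   >S
    [0,1] "from" : (S/(NP\PP))/N
    [1,2] "song" : (NP\PP)/N
  [2,3] "near" : N

S/N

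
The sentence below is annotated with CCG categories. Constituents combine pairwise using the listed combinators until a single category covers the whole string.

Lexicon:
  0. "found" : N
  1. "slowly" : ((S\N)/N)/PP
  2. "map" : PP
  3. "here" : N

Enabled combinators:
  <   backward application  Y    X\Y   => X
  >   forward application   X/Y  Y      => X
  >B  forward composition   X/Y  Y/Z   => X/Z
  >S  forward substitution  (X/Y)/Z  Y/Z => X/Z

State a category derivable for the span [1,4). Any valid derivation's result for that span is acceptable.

[0,4] S   <
  [0,1] "found" : N
  [1,4] S\N   >
    [1,3] (S\N)/N   >
      [1,2] "slowly" : ((S\N)/N)/PP
      [2,3] "map" : PP
    [3,4] "here" : N

S\N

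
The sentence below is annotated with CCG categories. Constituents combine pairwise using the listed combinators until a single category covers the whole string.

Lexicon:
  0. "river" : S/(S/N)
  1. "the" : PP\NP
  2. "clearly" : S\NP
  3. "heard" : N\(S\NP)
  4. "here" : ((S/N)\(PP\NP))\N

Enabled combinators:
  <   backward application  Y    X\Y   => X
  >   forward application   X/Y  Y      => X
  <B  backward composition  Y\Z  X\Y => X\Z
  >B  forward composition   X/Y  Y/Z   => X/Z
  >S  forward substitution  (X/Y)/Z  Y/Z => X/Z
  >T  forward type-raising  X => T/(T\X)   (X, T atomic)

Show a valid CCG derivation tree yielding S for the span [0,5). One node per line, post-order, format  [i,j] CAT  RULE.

[0,5] S   >
  [0,1] "river" : S/(S/N)
  [1,5] S/N   <
    [1,2] "the" : PP\NP
    [2,5] (S/N)\(PP\NP)   <
      [2,4] N   <
        [2,3] "clearly" : S\NP
        [3,4] "heard" : N\(S\NP)
      [4,5] "here" : ((S/N)\(PP\NP))\N

[0,1] S/(S/N)  lex  "river"
[1,2] PP\NP  lex  "the"
[2,3] S\NP  lex  "clearly"
[3,4] N\(S\NP)  lex  "heard"
[2,4] N  <  k=3
[4,5] ((S/N)\(PP\NP))\N  lex  "here"
[2,5] (S/N)\(PP\NP)  <  k=4
[1,5] S/N  <  k=2
[0,5] S  >  k=1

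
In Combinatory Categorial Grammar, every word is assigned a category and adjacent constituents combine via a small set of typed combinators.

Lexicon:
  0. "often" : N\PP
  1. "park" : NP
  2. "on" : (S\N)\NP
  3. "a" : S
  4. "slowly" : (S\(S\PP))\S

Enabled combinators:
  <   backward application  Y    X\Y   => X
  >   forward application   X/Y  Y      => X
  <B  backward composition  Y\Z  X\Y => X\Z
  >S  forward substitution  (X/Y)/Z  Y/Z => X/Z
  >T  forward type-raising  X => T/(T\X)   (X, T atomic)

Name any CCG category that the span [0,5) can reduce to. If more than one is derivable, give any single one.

S

[0,5] S   <
  [0,3] S\PP   <B
    [0,1] "often" : N\PP
    [1,3] S\N   <
      [1,2] "park" : NP
      [2,3] "on" : (S\N)\NP
  [3,5] S\(S\PP)   <
    [3,4] "a" : S
    [4,5] "slowly" : (S\(S\PP))\S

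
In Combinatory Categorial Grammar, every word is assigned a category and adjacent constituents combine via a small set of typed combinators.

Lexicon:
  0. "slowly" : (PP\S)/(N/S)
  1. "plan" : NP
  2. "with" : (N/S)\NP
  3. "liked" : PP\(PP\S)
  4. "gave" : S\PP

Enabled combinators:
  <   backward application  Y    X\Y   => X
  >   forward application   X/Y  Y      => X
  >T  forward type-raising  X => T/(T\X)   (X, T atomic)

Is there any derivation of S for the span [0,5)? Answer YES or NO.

[0,5] S   <
  [0,4] PP   <
    [0,3] PP\S   >
      [0,1] "slowly" : (PP\S)/(N/S)
      [1,3] N/S   <
        [1,2] "plan" : NP
        [2,3] "with" : (N/S)\NP
    [3,4] "liked" : PP\(PP\S)
  [4,5] "gave" : S\PP

YES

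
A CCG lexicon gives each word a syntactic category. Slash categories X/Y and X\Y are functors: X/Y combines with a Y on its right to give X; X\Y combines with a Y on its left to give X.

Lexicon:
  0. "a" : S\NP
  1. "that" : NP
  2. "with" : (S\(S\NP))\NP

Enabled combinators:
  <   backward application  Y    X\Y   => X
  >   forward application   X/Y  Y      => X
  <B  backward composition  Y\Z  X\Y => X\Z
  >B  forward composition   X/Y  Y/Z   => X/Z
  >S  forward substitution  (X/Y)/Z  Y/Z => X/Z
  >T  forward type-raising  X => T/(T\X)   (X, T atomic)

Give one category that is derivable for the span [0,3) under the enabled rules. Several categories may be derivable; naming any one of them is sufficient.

[0,3] S   <
  [0,1] "a" : S\NP
  [1,3] S\(S\NP)   <
    [1,2] "that" : NP
    [2,3] "with" : (S\(S\NP))\NP

S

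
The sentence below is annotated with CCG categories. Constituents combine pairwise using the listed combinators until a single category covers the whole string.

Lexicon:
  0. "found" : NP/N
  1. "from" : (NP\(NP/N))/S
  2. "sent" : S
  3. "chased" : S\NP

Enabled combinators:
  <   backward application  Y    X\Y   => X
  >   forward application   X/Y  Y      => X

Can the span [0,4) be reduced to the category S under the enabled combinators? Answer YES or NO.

YES

[0,4] S   <
  [0,3] NP   <
    [0,1] "found" : NP/N
    [1,3] NP\(NP/N)   >
      [1,2] "from" : (NP\(NP/N))/S
      [2,3] "sent" : S
  [3,4] "chased" : S\NP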